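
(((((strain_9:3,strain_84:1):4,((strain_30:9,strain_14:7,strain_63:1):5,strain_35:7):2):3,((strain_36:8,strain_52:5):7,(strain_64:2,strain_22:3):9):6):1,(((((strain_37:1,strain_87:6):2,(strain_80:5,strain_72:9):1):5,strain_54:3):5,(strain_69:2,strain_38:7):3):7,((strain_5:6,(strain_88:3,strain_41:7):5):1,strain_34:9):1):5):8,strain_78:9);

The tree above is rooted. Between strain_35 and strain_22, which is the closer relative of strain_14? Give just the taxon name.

The MRCA of strain_14 and strain_35 subtends ((strain_30,strain_14,strain_63),strain_35) (4 taxa).
The MRCA of strain_14 and strain_22 subtends (((strain_9,strain_84),((strain_30,strain_14,strain_63),strain_35)),((strain_36,strain_52),(strain_64,strain_22))) (10 taxa).
The first is nested inside the second, so strain_14 shares a more recent common ancestor with strain_35.

strain_35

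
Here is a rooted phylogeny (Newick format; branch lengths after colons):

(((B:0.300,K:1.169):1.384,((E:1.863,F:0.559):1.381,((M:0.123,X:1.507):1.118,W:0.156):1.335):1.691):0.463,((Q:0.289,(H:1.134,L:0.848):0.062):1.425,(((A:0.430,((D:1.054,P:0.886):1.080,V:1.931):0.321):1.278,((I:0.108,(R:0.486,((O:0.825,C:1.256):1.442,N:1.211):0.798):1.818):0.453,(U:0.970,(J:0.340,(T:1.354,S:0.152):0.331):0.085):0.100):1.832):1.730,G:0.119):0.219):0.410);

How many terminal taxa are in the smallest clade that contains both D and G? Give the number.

The MRCA of D and G is the node subtending (((A,((D,P),V)),((I,(R,((O,C),N))),(U,(J,(T,S))))),G).
That clade contains 14 terminal taxa: A, C, D, G, I, J, N, O, P, R, S, T, U, V.

14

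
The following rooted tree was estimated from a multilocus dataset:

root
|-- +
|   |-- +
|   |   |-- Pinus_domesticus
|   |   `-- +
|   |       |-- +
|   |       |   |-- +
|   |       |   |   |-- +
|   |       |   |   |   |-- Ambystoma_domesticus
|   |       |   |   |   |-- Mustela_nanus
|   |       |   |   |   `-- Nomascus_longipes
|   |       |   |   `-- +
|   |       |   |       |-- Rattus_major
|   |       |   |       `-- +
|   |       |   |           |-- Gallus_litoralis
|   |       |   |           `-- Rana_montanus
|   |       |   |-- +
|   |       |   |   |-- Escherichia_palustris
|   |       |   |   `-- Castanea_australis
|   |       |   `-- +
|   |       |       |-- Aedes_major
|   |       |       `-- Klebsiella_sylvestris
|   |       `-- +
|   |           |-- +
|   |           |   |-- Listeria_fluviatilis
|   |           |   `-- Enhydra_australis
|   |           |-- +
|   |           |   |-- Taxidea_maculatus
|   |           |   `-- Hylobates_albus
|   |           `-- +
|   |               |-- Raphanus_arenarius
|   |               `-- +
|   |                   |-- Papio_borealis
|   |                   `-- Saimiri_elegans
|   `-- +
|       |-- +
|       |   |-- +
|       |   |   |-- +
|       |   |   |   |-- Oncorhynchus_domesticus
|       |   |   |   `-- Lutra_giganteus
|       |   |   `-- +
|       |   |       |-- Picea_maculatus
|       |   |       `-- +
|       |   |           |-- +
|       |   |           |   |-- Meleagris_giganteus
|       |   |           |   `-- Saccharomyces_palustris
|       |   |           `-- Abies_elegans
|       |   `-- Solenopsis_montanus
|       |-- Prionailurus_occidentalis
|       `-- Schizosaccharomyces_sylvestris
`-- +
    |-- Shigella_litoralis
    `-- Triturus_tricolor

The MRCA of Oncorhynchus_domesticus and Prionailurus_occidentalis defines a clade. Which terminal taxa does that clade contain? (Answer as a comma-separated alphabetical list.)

Abies_elegans, Lutra_giganteus, Meleagris_giganteus, Oncorhynchus_domesticus, Picea_maculatus, Prionailurus_occidentalis, Saccharomyces_palustris, Schizosaccharomyces_sylvestris, Solenopsis_montanus

Tracing Oncorhynchus_domesticus: it sits inside (Oncorhynchus_domesticus,Lutra_giganteus).
Tracing Prionailurus_occidentalis: it sits inside ((((Oncorhynchus_domesticus,Lutra_giganteus),(Picea_maculatus,((Meleagris_giganteus,Saccharomyces_palustris),Abies_elegans))),Solenopsis_montanus),Prionailurus_occidentalis,Schizosaccharomyces_sylvestris).
The smallest clade enclosing both is ((((Oncorhynchus_domesticus,Lutra_giganteus),(Picea_maculatus,((Meleagris_giganteus,Saccharomyces_palustris),Abies_elegans))),Solenopsis_montanus),Prionailurus_occidentalis,Schizosaccharomyces_sylvestris); the answer is its 9 terminal taxa in alphabetical order.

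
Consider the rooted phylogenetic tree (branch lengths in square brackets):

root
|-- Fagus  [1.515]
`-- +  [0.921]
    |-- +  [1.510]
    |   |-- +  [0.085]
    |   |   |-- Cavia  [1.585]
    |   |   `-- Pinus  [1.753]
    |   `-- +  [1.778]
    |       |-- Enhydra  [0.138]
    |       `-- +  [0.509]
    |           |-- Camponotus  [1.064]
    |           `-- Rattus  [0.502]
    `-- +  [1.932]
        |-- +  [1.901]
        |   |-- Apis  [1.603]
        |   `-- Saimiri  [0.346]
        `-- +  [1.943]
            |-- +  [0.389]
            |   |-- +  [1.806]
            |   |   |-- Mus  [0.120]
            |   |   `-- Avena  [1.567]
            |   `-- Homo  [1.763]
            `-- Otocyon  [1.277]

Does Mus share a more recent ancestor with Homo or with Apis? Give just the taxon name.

Homo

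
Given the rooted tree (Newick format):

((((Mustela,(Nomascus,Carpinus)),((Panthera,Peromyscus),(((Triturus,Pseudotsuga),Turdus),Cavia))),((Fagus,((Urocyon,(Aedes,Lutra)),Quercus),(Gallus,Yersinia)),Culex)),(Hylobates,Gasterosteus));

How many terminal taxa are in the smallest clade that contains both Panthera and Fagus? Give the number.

17

The MRCA of Panthera and Fagus is the node subtending (((Mustela,(Nomascus,Carpinus)),((Panthera,Peromyscus),(((Triturus,Pseudotsuga),Turdus),Cavia))),((Fagus,((Urocyon,(Aedes,Lutra)),Quercus),(Gallus,Yersinia)),Culex)).
That clade contains 17 terminal taxa: Aedes, Carpinus, Cavia, Culex, Fagus, Gallus, Lutra, Mustela, Nomascus, Panthera, Peromyscus, Pseudotsuga, Quercus, Triturus, Turdus, Urocyon, Yersinia.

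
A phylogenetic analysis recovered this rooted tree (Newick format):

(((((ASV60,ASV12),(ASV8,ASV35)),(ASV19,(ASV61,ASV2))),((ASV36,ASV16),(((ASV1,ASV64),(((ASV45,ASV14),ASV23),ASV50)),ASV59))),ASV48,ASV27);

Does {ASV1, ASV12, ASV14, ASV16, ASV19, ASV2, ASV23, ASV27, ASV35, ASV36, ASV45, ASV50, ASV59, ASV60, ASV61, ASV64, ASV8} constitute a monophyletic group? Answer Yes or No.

No

The MRCA of the listed taxa is the root, so the smallest clade containing them is the whole tree.
That clade also contains ASV48, which is not in the proposed group, so the group is not monophyletic.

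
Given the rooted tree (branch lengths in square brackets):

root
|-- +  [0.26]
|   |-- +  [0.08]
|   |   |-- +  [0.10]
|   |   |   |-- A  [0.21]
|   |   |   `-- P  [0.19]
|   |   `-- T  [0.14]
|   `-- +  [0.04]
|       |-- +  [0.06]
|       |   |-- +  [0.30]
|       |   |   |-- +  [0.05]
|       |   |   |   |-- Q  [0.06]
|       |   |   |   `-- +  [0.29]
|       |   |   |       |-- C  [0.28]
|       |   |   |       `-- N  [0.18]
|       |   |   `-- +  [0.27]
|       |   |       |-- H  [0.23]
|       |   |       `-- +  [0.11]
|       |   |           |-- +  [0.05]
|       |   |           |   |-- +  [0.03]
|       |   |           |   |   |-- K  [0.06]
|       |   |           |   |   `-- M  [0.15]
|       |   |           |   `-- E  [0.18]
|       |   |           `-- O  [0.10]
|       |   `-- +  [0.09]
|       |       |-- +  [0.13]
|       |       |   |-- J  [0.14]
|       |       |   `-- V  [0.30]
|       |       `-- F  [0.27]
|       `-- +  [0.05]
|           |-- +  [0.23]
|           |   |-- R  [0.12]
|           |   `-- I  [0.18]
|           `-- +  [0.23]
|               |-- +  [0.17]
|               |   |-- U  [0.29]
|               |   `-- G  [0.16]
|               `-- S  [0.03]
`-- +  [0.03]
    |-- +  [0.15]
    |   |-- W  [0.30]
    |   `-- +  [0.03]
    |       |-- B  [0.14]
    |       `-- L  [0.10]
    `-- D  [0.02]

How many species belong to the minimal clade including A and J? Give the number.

19

The MRCA of A and J is the node subtending (((A,P),T),((((Q,(C,N)),(H,(((K,M),E),O))),((J,V),F)),((R,I),((U,G),S)))).
That clade contains 19 terminal taxa: A, C, E, F, G, H, I, J, K, M, N, O, P, Q, R, S, T, U, V.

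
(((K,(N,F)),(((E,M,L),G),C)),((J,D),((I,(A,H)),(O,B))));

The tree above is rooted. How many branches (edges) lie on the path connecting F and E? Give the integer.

7

The MRCA of F and E is the node subtending ((K,(N,F)),(((E,M,L),G),C)).
From F up to that node: 3 branches. From E up to the same node: 4 branches. Total: 3 + 4 = 7.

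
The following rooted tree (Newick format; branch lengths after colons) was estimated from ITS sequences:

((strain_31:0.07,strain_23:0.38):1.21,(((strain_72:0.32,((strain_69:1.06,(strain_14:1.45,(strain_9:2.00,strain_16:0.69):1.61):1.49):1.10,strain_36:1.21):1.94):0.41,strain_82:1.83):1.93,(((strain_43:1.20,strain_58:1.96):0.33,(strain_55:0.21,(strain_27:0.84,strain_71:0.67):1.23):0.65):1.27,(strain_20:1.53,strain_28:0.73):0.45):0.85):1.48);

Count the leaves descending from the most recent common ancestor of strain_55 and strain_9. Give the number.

14

The MRCA of strain_55 and strain_9 is the node subtending (((strain_72,((strain_69,(strain_14,(strain_9,strain_16))),strain_36)),strain_82),(((strain_43,strain_58),(strain_55,(strain_27,strain_71))),(strain_20,strain_28))).
That clade contains 14 terminal taxa: strain_14, strain_16, strain_20, strain_27, strain_28, strain_36, strain_43, strain_55, strain_58, strain_69, strain_71, strain_72, strain_82, strain_9.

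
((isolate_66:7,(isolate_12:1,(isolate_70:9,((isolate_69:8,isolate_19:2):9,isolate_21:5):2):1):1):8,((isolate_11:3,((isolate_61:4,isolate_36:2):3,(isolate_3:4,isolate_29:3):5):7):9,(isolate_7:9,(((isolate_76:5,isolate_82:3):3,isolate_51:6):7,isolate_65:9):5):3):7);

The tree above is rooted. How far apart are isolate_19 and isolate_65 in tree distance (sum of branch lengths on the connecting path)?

47

The path runs isolate_19 → … → MRCA → … → isolate_65; the MRCA is the root of the tree.
Branch lengths along that path: 2 + 9 + 2 + 1 + 1 + 8 + 7 + 3 + 5 + 9 = 47.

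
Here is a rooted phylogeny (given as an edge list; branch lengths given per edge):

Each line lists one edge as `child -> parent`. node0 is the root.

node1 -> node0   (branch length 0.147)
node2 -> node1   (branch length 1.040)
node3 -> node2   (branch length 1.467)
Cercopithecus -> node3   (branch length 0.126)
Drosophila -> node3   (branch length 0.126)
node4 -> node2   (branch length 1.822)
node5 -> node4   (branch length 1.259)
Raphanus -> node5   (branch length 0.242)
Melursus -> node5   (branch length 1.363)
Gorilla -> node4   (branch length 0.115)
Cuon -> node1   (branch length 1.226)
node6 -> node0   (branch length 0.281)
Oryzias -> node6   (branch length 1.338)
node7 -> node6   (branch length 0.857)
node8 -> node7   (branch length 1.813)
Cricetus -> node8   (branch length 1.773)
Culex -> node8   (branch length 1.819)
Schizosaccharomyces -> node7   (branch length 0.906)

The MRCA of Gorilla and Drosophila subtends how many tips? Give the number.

The MRCA of Gorilla and Drosophila is the node subtending ((Cercopithecus,Drosophila),((Raphanus,Melursus),Gorilla)).
That clade contains 5 terminal taxa: Cercopithecus, Drosophila, Gorilla, Melursus, Raphanus.

5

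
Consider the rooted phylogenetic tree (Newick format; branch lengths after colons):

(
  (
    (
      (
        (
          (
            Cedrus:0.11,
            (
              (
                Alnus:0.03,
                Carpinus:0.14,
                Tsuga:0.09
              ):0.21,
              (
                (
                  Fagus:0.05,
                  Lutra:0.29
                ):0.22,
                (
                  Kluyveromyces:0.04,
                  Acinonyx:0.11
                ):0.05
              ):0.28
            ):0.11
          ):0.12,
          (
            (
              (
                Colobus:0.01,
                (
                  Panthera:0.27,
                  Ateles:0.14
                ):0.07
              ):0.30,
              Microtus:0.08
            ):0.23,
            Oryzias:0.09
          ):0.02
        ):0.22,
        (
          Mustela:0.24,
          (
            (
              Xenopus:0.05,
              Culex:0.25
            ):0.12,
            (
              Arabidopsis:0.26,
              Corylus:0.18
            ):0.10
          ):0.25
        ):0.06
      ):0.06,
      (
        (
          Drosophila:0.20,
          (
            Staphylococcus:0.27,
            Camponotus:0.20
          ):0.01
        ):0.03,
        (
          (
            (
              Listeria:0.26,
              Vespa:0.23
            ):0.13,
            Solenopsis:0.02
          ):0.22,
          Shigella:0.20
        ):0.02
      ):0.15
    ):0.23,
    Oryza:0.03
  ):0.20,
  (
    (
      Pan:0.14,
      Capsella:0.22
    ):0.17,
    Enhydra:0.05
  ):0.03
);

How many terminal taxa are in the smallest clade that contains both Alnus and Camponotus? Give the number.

25

The MRCA of Alnus and Camponotus is the node subtending ((((Cedrus,((Alnus,Carpinus,Tsuga),((Fagus,Lutra),(Kluyveromyces,Acinonyx)))),(((Colobus,(Panthera,Ateles)),Microtus),Oryzias)),(Mustela,((Xenopus,Culex),(Arabidopsis,Corylus)))),((Drosophila,(Staphylococcus,Camponotus)),(((Listeria,Vespa),Solenopsis),Shigella))).
That clade contains 25 terminal taxa: Acinonyx, Alnus, Arabidopsis, Ateles, Camponotus, Carpinus, Cedrus, Colobus, Corylus, Culex, Drosophila, Fagus, Kluyveromyces, Listeria, Lutra, Microtus, Mustela, Oryzias, Panthera, Shigella, Solenopsis, Staphylococcus, Tsuga, Vespa, Xenopus.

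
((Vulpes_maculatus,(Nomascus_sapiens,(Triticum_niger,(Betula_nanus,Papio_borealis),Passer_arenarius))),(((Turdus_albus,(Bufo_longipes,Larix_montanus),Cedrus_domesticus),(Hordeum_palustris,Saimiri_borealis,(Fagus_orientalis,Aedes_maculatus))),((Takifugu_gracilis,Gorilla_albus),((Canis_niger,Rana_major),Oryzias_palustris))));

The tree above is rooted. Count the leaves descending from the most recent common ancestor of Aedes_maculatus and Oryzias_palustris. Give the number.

13

The MRCA of Aedes_maculatus and Oryzias_palustris is the node subtending (((Turdus_albus,(Bufo_longipes,Larix_montanus),Cedrus_domesticus),(Hordeum_palustris,Saimiri_borealis,(Fagus_orientalis,Aedes_maculatus))),((Takifugu_gracilis,Gorilla_albus),((Canis_niger,Rana_major),Oryzias_palustris))).
That clade contains 13 terminal taxa: Aedes_maculatus, Bufo_longipes, Canis_niger, Cedrus_domesticus, Fagus_orientalis, Gorilla_albus, Hordeum_palustris, Larix_montanus, Oryzias_palustris, Rana_major, Saimiri_borealis, Takifugu_gracilis, Turdus_albus.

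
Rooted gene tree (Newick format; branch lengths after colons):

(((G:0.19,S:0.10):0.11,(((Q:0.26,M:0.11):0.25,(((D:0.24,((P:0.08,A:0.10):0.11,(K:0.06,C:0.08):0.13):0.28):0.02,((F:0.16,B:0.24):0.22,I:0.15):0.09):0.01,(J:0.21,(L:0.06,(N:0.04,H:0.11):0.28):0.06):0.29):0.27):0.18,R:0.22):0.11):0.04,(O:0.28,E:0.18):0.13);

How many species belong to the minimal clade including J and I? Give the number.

12

The MRCA of J and I is the node subtending (((D,((P,A),(K,C))),((F,B),I)),(J,(L,(N,H)))).
That clade contains 12 terminal taxa: A, B, C, D, F, H, I, J, K, L, N, P.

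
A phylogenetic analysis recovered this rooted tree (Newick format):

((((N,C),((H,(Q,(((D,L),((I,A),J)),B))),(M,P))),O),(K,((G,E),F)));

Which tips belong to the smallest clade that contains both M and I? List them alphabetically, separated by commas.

Tracing M: it sits inside (M,P).
Tracing I: it sits inside (I,A).
The smallest clade enclosing both is ((H,(Q,(((D,L),((I,A),J)),B))),(M,P)); the answer is its 10 terminal taxa in alphabetical order.

A, B, D, H, I, J, L, M, P, Q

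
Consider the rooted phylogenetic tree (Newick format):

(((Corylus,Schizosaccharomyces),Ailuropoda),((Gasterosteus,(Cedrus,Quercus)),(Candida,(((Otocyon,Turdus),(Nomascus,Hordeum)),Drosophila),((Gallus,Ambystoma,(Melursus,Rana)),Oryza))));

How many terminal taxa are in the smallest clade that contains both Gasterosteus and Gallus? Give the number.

The MRCA of Gasterosteus and Gallus is the node subtending ((Gasterosteus,(Cedrus,Quercus)),(Candida,(((Otocyon,Turdus),(Nomascus,Hordeum)),Drosophila),((Gallus,Ambystoma,(Melursus,Rana)),Oryza))).
That clade contains 14 terminal taxa: Ambystoma, Candida, Cedrus, Drosophila, Gallus, Gasterosteus, Hordeum, Melursus, Nomascus, Oryza, Otocyon, Quercus, Rana, Turdus.

14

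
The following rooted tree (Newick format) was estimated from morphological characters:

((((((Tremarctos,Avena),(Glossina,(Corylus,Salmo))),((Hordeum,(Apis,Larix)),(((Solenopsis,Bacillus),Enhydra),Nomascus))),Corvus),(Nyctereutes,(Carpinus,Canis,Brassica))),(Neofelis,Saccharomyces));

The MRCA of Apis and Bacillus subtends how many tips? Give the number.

The MRCA of Apis and Bacillus is the node subtending ((Hordeum,(Apis,Larix)),(((Solenopsis,Bacillus),Enhydra),Nomascus)).
That clade contains 7 terminal taxa: Apis, Bacillus, Enhydra, Hordeum, Larix, Nomascus, Solenopsis.

7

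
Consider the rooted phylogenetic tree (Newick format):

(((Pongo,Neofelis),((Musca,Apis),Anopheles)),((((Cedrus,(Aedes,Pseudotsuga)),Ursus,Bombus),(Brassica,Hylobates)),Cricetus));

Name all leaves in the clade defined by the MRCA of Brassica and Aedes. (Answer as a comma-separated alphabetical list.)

Aedes, Bombus, Brassica, Cedrus, Hylobates, Pseudotsuga, Ursus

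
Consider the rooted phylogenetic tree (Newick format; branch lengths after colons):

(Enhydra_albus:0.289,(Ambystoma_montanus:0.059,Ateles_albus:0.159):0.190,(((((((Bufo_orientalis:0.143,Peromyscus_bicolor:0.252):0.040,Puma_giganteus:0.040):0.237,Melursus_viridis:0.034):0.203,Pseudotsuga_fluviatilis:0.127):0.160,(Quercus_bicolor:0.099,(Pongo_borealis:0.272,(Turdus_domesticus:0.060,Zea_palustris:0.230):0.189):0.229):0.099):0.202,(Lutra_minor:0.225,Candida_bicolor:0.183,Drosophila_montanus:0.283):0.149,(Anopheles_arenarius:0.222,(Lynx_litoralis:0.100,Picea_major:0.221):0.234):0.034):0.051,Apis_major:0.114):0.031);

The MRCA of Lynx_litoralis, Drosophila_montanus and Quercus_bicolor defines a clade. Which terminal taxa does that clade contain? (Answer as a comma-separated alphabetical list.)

Anopheles_arenarius, Bufo_orientalis, Candida_bicolor, Drosophila_montanus, Lutra_minor, Lynx_litoralis, Melursus_viridis, Peromyscus_bicolor, Picea_major, Pongo_borealis, Pseudotsuga_fluviatilis, Puma_giganteus, Quercus_bicolor, Turdus_domesticus, Zea_palustris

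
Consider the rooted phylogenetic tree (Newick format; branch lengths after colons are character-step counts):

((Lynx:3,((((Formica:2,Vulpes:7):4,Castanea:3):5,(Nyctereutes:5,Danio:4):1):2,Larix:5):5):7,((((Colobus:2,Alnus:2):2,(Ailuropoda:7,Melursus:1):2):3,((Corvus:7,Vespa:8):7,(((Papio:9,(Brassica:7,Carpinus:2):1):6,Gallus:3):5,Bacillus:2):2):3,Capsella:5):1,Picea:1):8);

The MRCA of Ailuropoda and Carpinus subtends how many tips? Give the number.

12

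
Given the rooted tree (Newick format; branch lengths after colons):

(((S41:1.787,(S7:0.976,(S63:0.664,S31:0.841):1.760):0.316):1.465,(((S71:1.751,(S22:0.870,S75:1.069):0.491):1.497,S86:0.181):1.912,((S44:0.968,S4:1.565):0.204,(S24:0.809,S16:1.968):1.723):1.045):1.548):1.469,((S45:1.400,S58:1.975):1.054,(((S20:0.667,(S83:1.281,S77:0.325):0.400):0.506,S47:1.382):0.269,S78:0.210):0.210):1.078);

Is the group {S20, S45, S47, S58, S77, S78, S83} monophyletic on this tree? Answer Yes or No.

Yes

The most recent common ancestor of these taxa subtends ((S45,S58),(((S20,(S83,S77)),S47),S78)).
That clade has exactly 7 tips — every listed taxon and nothing else — so the group is monophyletic.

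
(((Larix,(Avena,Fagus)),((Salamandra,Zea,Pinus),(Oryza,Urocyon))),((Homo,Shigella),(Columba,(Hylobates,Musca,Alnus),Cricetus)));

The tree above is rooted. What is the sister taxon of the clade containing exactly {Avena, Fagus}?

The clade containing exactly {Avena, Fagus} attaches to the tree at the node subtending (Larix,(Avena,Fagus)).
The other lineage descending from that same node — the sister group — is the single tip Larix.

Larix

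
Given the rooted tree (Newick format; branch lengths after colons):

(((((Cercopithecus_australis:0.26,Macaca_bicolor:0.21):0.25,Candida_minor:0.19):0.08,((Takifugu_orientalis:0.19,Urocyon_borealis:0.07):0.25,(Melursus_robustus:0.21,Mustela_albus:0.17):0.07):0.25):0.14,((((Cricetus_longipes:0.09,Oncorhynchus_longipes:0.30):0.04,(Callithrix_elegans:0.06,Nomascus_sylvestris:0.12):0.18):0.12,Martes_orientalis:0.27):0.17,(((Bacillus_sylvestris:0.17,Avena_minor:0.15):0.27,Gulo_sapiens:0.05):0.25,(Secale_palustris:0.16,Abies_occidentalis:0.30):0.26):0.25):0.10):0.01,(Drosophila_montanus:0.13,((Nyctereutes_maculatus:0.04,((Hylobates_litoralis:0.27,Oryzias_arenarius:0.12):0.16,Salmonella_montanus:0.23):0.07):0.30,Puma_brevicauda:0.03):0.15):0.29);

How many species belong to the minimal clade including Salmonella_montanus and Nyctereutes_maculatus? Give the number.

The MRCA of Salmonella_montanus and Nyctereutes_maculatus is the node subtending (Nyctereutes_maculatus,((Hylobates_litoralis,Oryzias_arenarius),Salmonella_montanus)).
That clade contains 4 terminal taxa: Hylobates_litoralis, Nyctereutes_maculatus, Oryzias_arenarius, Salmonella_montanus.

4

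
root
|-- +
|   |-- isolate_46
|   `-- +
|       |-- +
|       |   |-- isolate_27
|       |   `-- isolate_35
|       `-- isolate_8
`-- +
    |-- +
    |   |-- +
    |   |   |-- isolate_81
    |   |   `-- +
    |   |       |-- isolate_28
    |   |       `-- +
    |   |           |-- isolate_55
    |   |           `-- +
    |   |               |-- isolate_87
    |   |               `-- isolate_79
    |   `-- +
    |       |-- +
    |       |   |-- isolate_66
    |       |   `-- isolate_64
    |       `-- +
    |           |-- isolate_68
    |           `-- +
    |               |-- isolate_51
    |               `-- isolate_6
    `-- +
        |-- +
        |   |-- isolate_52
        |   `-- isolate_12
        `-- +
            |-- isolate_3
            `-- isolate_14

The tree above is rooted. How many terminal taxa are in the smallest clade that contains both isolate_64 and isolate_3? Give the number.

14

The MRCA of isolate_64 and isolate_3 is the node subtending (((isolate_81,(isolate_28,(isolate_55,(isolate_87,isolate_79)))),((isolate_66,isolate_64),(isolate_68,(isolate_51,isolate_6)))),((isolate_52,isolate_12),(isolate_3,isolate_14))).
That clade contains 14 terminal taxa: isolate_12, isolate_14, isolate_28, isolate_3, isolate_51, isolate_52, isolate_55, isolate_6, isolate_64, isolate_66, isolate_68, isolate_79, isolate_81, isolate_87.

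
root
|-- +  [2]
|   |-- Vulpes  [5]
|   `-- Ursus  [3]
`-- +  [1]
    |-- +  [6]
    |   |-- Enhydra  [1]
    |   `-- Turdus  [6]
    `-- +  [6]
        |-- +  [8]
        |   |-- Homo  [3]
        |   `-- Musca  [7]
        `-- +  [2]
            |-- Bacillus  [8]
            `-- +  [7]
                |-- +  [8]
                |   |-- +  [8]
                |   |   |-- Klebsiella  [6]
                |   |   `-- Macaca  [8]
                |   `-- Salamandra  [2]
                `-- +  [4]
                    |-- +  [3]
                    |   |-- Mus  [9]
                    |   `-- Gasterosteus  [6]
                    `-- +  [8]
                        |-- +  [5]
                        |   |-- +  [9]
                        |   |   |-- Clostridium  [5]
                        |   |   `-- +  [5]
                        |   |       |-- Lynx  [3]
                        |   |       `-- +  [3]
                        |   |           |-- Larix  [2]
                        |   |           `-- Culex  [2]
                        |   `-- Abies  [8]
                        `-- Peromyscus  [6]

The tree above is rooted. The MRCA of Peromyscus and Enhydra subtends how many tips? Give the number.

16

The MRCA of Peromyscus and Enhydra is the node subtending ((Enhydra,Turdus),((Homo,Musca),(Bacillus,(((Klebsiella,Macaca),Salamandra),((Mus,Gasterosteus),(((Clostridium,(Lynx,(Larix,Culex))),Abies),Peromyscus)))))).
That clade contains 16 terminal taxa: Abies, Bacillus, Clostridium, Culex, Enhydra, Gasterosteus, Homo, Klebsiella, Larix, Lynx, Macaca, Mus, Musca, Peromyscus, Salamandra, Turdus.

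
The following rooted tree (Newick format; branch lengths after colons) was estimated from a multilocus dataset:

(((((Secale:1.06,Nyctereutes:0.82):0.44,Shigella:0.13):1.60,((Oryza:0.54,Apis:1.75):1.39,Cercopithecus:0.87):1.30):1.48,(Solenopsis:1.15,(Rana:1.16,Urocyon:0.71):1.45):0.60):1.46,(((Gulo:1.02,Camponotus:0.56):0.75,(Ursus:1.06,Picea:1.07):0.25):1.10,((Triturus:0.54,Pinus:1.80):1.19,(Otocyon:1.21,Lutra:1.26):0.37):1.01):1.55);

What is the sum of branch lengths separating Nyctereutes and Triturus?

The path runs Nyctereutes → … → MRCA → … → Triturus; the MRCA is the root of the tree.
Branch lengths along that path: 0.82 + 0.44 + 1.60 + 1.48 + 1.46 + 1.55 + 1.01 + 1.19 + 0.54 = 10.09.

10.09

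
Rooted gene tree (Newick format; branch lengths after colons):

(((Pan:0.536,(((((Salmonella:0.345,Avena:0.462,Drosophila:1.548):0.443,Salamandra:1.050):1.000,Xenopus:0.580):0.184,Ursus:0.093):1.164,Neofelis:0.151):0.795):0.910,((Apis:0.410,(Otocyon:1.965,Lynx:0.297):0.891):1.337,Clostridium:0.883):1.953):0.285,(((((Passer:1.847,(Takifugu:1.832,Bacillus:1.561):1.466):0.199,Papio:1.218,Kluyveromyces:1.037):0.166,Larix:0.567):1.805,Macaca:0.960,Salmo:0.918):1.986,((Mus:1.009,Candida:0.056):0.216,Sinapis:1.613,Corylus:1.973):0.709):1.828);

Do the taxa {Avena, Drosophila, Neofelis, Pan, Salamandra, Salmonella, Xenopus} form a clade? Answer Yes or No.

The MRCA of the listed taxa subtends (Pan,(((((Salmonella,Avena,Drosophila),Salamandra),Xenopus),Ursus),Neofelis)).
That clade also contains Ursus, which is not in the proposed group, so the group is not monophyletic.

No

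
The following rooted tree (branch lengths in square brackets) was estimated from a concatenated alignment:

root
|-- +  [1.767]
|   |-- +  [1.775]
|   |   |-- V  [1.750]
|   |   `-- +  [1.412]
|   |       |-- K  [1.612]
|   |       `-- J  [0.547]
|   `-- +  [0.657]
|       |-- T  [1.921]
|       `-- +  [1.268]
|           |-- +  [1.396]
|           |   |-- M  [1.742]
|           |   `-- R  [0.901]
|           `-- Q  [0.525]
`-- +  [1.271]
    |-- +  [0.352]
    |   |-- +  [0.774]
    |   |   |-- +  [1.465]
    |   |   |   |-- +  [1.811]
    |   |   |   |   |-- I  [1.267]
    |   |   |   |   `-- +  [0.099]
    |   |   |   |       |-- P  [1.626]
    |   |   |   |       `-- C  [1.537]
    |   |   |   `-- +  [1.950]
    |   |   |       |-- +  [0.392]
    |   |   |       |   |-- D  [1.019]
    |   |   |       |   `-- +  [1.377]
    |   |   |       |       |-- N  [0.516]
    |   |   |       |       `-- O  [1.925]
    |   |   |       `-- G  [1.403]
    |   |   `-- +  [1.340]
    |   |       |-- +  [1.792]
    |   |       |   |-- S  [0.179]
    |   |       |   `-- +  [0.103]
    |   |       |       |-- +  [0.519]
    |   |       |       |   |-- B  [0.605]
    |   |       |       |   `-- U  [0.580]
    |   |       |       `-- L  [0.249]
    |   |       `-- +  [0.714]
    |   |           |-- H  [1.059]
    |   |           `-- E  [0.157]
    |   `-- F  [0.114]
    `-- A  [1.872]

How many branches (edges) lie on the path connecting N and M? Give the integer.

13

The MRCA of N and M is the root of the tree.
From N up to that node: 8 branches. From M up to the same node: 5 branches. Total: 8 + 5 = 13.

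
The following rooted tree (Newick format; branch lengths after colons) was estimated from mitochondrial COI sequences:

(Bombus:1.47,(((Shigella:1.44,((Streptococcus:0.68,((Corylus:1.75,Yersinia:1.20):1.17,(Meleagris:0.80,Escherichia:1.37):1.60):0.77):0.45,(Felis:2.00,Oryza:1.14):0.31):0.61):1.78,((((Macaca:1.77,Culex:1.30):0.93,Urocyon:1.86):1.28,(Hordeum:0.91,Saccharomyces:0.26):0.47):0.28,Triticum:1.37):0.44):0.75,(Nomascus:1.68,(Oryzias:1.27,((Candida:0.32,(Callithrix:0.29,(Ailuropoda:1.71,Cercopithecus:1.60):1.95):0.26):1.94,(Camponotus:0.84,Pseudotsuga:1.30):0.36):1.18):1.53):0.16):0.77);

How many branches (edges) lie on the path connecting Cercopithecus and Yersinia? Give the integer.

14

The MRCA of Cercopithecus and Yersinia is the node subtending (((Shigella,((Streptococcus,((Corylus,Yersinia),(Meleagris,Escherichia))),(Felis,Oryza))),((((Macaca,Culex),Urocyon),(Hordeum,Saccharomyces)),Triticum)),(Nomascus,(Oryzias,((Candida,(Callithrix,(Ailuropoda,Cercopithecus))),(Camponotus,Pseudotsuga))))).
From Cercopithecus up to that node: 7 branches. From Yersinia up to the same node: 7 branches. Total: 7 + 7 = 14.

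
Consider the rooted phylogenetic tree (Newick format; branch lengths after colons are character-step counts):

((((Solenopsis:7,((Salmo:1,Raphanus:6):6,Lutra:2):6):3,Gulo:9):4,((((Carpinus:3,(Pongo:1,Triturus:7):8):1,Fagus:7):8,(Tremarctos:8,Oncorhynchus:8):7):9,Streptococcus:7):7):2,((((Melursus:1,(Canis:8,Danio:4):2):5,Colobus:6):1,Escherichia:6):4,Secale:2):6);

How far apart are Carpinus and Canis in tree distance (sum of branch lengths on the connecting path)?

The path runs Carpinus → … → MRCA → … → Canis; the MRCA is the root of the tree.
Branch lengths along that path: 3 + 1 + 8 + 9 + 7 + 2 + 6 + 4 + 1 + 5 + 2 + 8 = 56.

56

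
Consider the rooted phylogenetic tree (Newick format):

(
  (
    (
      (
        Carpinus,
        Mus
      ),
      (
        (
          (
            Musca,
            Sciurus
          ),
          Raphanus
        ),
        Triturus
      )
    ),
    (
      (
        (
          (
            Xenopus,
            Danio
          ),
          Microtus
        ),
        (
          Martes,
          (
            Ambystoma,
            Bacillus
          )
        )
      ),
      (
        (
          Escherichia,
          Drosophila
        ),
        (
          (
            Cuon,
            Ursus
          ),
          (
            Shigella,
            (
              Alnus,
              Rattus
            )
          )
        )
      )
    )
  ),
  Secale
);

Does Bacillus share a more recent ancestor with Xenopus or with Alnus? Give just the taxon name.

Xenopus

The MRCA of Bacillus and Xenopus subtends (((Xenopus,Danio),Microtus),(Martes,(Ambystoma,Bacillus))) (6 taxa).
The MRCA of Bacillus and Alnus subtends ((((Xenopus,Danio),Microtus),(Martes,(Ambystoma,Bacillus))),((Escherichia,Drosophila),((Cuon,Ursus),(Shigella,(Alnus,Rattus))))) (13 taxa).
The first is nested inside the second, so Bacillus shares a more recent common ancestor with Xenopus.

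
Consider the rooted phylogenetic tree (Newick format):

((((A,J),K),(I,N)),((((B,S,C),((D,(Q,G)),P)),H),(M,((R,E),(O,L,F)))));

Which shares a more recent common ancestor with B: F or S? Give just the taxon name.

The MRCA of B and S subtends (B,S,C) (3 taxa).
The MRCA of B and F subtends ((((B,S,C),((D,(Q,G)),P)),H),(M,((R,E),(O,L,F)))) (14 taxa).
The first is nested inside the second, so B shares a more recent common ancestor with S.

S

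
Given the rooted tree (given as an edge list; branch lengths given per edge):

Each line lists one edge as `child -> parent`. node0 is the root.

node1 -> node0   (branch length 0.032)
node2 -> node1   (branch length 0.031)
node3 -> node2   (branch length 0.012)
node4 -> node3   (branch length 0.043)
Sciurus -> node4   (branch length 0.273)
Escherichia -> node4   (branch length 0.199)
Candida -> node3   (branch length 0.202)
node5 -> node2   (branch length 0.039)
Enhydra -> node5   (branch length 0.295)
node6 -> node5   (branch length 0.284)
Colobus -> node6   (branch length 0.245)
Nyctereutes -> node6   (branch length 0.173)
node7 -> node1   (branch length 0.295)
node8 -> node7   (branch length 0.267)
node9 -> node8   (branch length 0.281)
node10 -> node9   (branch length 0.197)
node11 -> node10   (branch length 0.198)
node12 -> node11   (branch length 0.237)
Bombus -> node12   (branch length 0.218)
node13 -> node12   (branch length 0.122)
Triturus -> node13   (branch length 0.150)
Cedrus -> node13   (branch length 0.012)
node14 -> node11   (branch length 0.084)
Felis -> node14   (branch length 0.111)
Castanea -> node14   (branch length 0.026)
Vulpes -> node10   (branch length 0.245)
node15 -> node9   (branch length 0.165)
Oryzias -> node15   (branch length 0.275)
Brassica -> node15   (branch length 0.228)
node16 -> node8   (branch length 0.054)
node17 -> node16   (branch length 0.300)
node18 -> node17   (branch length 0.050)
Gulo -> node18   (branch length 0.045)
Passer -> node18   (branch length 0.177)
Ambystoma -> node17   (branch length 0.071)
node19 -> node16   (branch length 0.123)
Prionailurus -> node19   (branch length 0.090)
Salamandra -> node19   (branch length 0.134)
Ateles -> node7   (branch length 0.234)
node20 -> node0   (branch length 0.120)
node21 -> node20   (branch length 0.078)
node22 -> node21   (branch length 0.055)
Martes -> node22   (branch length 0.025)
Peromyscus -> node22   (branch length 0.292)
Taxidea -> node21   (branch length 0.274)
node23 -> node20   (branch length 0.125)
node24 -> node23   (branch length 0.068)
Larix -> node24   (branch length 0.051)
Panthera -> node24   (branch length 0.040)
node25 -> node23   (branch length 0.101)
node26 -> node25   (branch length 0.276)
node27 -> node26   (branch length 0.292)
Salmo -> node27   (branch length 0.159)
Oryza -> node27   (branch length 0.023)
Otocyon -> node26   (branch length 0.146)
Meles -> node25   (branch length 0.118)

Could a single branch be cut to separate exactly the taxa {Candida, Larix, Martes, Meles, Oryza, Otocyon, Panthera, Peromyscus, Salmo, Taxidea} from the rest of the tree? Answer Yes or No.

The MRCA of the listed taxa is the root, so the smallest clade containing them is the whole tree.
That clade also contains Ambystoma, Ateles, Bombus, Brassica, Castanea, Cedrus, Colobus, Enhydra, Escherichia, Felis, Gulo, Nyctereutes, Oryzias, Passer, Prionailurus, Salamandra, Sciurus, Triturus, Vulpes, which are not in the proposed group, so the group is not monophyletic.

No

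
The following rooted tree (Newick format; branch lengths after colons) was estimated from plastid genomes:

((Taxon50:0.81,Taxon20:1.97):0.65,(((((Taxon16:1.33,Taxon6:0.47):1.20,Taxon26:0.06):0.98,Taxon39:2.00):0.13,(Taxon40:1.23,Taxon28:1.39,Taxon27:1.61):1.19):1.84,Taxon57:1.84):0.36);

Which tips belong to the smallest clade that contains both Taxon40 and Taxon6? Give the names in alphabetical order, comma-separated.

Tracing Taxon40: it sits inside (Taxon40,Taxon28,Taxon27).
Tracing Taxon6: it sits inside (Taxon16,Taxon6).
The smallest clade enclosing both is ((((Taxon16,Taxon6),Taxon26),Taxon39),(Taxon40,Taxon28,Taxon27)); the answer is its 7 terminal taxa in alphabetical order.

Taxon16, Taxon26, Taxon27, Taxon28, Taxon39, Taxon40, Taxon6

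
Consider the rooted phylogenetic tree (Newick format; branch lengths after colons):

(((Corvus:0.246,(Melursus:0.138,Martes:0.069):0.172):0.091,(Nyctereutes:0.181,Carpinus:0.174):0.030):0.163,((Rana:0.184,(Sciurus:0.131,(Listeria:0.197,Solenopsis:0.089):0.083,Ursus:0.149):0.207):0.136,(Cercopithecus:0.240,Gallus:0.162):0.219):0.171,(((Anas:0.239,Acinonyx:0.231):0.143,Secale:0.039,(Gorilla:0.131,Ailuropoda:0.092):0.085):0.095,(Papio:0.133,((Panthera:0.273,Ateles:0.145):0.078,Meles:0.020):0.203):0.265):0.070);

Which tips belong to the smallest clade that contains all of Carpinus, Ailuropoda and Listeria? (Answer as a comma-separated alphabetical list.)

Acinonyx, Ailuropoda, Anas, Ateles, Carpinus, Cercopithecus, Corvus, Gallus, Gorilla, Listeria, Martes, Meles, Melursus, Nyctereutes, Panthera, Papio, Rana, Sciurus, Secale, Solenopsis, Ursus

Tracing Carpinus: it sits inside (Nyctereutes,Carpinus).
Tracing Ailuropoda: it sits inside (Gorilla,Ailuropoda).
Tracing Listeria: it sits inside (Listeria,Solenopsis).
The smallest clade enclosing all 3 is the whole tree (their MRCA is the root), so the answer is all 21 tips in alphabetical order.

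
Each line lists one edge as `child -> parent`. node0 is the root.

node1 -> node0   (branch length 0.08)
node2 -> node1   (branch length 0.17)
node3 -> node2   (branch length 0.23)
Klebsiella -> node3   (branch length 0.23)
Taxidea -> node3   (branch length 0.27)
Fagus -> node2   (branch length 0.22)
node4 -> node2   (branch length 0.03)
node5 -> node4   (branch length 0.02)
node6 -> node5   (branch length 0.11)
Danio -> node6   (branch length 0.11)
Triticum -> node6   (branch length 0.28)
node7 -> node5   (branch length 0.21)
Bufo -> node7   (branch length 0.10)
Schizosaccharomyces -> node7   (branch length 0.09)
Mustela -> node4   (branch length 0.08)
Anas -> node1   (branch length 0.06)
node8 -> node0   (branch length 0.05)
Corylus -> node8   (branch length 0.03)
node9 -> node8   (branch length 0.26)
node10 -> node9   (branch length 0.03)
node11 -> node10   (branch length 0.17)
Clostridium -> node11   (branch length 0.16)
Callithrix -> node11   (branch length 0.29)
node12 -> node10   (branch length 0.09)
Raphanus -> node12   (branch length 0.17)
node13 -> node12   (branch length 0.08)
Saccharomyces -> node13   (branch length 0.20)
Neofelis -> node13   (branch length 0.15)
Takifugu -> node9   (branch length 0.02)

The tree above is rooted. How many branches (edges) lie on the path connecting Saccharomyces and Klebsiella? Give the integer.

10

The MRCA of Saccharomyces and Klebsiella is the root of the tree.
From Saccharomyces up to that node: 6 branches. From Klebsiella up to the same node: 4 branches. Total: 6 + 4 = 10.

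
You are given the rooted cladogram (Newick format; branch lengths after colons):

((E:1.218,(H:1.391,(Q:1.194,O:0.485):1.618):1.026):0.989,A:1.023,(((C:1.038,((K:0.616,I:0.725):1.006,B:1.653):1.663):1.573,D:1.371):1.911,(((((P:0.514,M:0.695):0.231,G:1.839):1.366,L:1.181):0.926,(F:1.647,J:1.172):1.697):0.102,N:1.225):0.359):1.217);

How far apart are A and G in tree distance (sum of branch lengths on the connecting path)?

The path runs A → … → MRCA → … → G; the MRCA is the root of the tree.
Branch lengths along that path: 1.023 + 1.217 + 0.359 + 0.102 + 0.926 + 1.366 + 1.839 = 6.832.

6.832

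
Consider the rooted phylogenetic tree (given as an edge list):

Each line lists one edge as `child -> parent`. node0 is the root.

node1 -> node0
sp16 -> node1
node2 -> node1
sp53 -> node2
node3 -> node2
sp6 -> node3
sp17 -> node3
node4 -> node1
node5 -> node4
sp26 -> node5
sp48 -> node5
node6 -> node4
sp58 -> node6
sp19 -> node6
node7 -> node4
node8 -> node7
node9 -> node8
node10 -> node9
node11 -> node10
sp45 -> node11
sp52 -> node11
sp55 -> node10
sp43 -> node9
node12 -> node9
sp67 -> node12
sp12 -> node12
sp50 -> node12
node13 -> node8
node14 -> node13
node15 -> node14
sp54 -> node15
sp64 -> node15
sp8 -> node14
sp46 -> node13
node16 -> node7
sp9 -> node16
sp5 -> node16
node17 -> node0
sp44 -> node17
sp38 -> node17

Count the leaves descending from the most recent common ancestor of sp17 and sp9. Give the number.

21

The MRCA of sp17 and sp9 is the node subtending (sp16,(sp53,(sp6,sp17)),((sp26,sp48),(sp58,sp19),(((((sp45,sp52),sp55),sp43,(sp67,sp12,sp50)),(((sp54,sp64),sp8),sp46)),(sp9,sp5)))).
That clade contains 21 terminal taxa: sp12, sp16, sp17, sp19, sp26, sp43, sp45, sp46, sp48, sp5, sp50, sp52, sp53, sp54, sp55, sp58, sp6, sp64, sp67, sp8, sp9.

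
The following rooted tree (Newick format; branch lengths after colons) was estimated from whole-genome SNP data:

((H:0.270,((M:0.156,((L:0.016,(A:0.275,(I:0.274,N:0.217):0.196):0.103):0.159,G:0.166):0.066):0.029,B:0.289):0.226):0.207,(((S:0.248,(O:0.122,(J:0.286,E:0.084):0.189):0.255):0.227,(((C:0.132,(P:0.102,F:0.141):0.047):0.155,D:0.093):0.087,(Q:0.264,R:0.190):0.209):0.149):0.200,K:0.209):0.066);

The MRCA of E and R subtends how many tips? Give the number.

The MRCA of E and R is the node subtending ((S,(O,(J,E))),(((C,(P,F)),D),(Q,R))).
That clade contains 10 terminal taxa: C, D, E, F, J, O, P, Q, R, S.

10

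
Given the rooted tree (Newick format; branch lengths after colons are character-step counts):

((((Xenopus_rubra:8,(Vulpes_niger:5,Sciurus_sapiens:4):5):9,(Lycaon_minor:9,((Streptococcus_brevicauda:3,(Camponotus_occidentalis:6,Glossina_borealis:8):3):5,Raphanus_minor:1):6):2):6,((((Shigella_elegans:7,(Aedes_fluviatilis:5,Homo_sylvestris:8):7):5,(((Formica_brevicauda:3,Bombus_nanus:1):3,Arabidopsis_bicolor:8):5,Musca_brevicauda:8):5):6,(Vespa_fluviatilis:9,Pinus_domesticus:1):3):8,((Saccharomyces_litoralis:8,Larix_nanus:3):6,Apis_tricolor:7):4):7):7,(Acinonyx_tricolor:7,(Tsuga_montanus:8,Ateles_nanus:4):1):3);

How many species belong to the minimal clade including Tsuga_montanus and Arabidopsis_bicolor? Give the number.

The MRCA of Tsuga_montanus and Arabidopsis_bicolor is the root, so the clade is the entire tree.
That clade contains 23 terminal taxa: Acinonyx_tricolor, Aedes_fluviatilis, Apis_tricolor, Arabidopsis_bicolor, Ateles_nanus, Bombus_nanus, Camponotus_occidentalis, Formica_brevicauda, Glossina_borealis, Homo_sylvestris, Larix_nanus, Lycaon_minor, Musca_brevicauda, Pinus_domesticus, Raphanus_minor, Saccharomyces_litoralis, Sciurus_sapiens, Shigella_elegans, Streptococcus_brevicauda, Tsuga_montanus, Vespa_fluviatilis, Vulpes_niger, Xenopus_rubra.

23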